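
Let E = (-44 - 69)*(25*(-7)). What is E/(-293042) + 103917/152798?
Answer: 6857616266/11194057879 ≈ 0.61261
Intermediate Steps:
E = 19775 (E = -113*(-175) = 19775)
E/(-293042) + 103917/152798 = 19775/(-293042) + 103917/152798 = 19775*(-1/293042) + 103917*(1/152798) = -19775/293042 + 103917/152798 = 6857616266/11194057879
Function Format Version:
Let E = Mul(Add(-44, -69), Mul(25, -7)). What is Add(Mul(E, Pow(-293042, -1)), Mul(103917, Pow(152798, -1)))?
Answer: Rational(6857616266, 11194057879) ≈ 0.61261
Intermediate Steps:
E = 19775 (E = Mul(-113, -175) = 19775)
Add(Mul(E, Pow(-293042, -1)), Mul(103917, Pow(152798, -1))) = Add(Mul(19775, Pow(-293042, -1)), Mul(103917, Pow(152798, -1))) = Add(Mul(19775, Rational(-1, 293042)), Mul(103917, Rational(1, 152798))) = Add(Rational(-19775, 293042), Rational(103917, 152798)) = Rational(6857616266, 11194057879)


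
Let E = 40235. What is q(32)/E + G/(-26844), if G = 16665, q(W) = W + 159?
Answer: -221796357/360022780 ≈ -0.61606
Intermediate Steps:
q(W) = 159 + W
q(32)/E + G/(-26844) = (159 + 32)/40235 + 16665/(-26844) = 191*(1/40235) + 16665*(-1/26844) = 191/40235 - 5555/8948 = -221796357/360022780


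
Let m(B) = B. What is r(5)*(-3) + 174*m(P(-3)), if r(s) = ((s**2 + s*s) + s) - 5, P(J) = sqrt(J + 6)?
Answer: -150 + 174*sqrt(3) ≈ 151.38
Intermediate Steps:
P(J) = sqrt(6 + J)
r(s) = -5 + s + 2*s**2 (r(s) = ((s**2 + s**2) + s) - 5 = (2*s**2 + s) - 5 = (s + 2*s**2) - 5 = -5 + s + 2*s**2)
r(5)*(-3) + 174*m(P(-3)) = (-5 + 5 + 2*5**2)*(-3) + 174*sqrt(6 - 3) = (-5 + 5 + 2*25)*(-3) + 174*sqrt(3) = (-5 + 5 + 50)*(-3) + 174*sqrt(3) = 50*(-3) + 174*sqrt(3) = -150 + 174*sqrt(3)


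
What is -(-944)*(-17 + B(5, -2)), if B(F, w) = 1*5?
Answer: -11328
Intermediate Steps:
B(F, w) = 5
-(-944)*(-17 + B(5, -2)) = -(-944)*(-17 + 5) = -(-944)*(-12) = -236*48 = -11328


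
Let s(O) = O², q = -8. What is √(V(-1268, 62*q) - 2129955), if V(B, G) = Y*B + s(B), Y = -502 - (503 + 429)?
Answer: √1296181 ≈ 1138.5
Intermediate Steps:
Y = -1434 (Y = -502 - 1*932 = -502 - 932 = -1434)
V(B, G) = B² - 1434*B (V(B, G) = -1434*B + B² = B² - 1434*B)
√(V(-1268, 62*q) - 2129955) = √(-1268*(-1434 - 1268) - 2129955) = √(-1268*(-2702) - 2129955) = √(3426136 - 2129955) = √1296181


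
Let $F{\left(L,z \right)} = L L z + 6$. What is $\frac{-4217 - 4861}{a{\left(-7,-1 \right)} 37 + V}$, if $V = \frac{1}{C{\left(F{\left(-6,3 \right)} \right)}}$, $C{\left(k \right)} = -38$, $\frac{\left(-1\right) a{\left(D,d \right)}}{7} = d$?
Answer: $- \frac{344964}{9841} \approx -35.054$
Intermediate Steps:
$F{\left(L,z \right)} = 6 + z L^{2}$ ($F{\left(L,z \right)} = L^{2} z + 6 = z L^{2} + 6 = 6 + z L^{2}$)
$a{\left(D,d \right)} = - 7 d$
$V = - \frac{1}{38}$ ($V = \frac{1}{-38} = - \frac{1}{38} \approx -0.026316$)
$\frac{-4217 - 4861}{a{\left(-7,-1 \right)} 37 + V} = \frac{-4217 - 4861}{\left(-7\right) \left(-1\right) 37 - \frac{1}{38}} = - \frac{9078}{7 \cdot 37 - \frac{1}{38}} = - \frac{9078}{259 - \frac{1}{38}} = - \frac{9078}{\frac{9841}{38}} = \left(-9078\right) \frac{38}{9841} = - \frac{344964}{9841}$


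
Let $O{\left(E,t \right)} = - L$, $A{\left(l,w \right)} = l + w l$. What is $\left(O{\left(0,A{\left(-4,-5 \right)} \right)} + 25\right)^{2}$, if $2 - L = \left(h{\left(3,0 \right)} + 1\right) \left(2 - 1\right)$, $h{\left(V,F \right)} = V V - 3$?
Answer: $900$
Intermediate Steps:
$h{\left(V,F \right)} = -3 + V^{2}$ ($h{\left(V,F \right)} = V^{2} - 3 = -3 + V^{2}$)
$A{\left(l,w \right)} = l + l w$
$L = -5$ ($L = 2 - \left(\left(-3 + 3^{2}\right) + 1\right) \left(2 - 1\right) = 2 - \left(\left(-3 + 9\right) + 1\right) 1 = 2 - \left(6 + 1\right) 1 = 2 - 7 \cdot 1 = 2 - 7 = -5$)
$O{\left(E,t \right)} = 5$ ($O{\left(E,t \right)} = \left(-1\right) \left(-5\right) = 5$)
$\left(O{\left(0,A{\left(-4,-5 \right)} \right)} + 25\right)^{2} = \left(5 + 25\right)^{2} = 30^{2} = 900$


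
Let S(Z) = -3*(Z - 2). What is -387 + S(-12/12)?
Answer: -378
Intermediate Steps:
S(Z) = 6 - 3*Z (S(Z) = -3*(-2 + Z) = 6 - 3*Z)
-387 + S(-12/12) = -387 + (6 - (-36)/12) = -387 + (6 - 3*(-1)) = -387 + (6 + 3) = -387 + 9 = -378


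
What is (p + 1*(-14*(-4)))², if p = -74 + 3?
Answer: 225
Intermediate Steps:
p = -71
(p + 1*(-14*(-4)))² = (-71 + 1*(-14*(-4)))² = (-71 + 1*56)² = (-71 + 56)² = (-15)² = 225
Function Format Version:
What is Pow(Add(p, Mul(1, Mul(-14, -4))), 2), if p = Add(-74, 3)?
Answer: 225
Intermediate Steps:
p = -71
Pow(Add(p, Mul(1, Mul(-14, -4))), 2) = Pow(Add(-71, Mul(1, Mul(-14, -4))), 2) = Pow(Add(-71, Mul(1, 56)), 2) = Pow(Add(-71, 56), 2) = Pow(-15, 2) = 225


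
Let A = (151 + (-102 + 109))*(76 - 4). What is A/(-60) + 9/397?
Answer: -376311/1985 ≈ -189.58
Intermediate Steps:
A = 11376 (A = (151 + 7)*72 = 158*72 = 11376)
A/(-60) + 9/397 = 11376/(-60) + 9/397 = 11376*(-1/60) + 9*(1/397) = -948/5 + 9/397 = -376311/1985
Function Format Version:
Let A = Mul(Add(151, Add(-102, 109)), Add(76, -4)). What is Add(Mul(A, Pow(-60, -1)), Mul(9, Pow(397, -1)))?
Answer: Rational(-376311, 1985) ≈ -189.58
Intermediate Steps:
A = 11376 (A = Mul(Add(151, 7), 72) = Mul(158, 72) = 11376)
Add(Mul(A, Pow(-60, -1)), Mul(9, Pow(397, -1))) = Add(Mul(11376, Pow(-60, -1)), Mul(9, Pow(397, -1))) = Add(Mul(11376, Rational(-1, 60)), Mul(9, Rational(1, 397))) = Add(Rational(-948, 5), Rational(9, 397)) = Rational(-376311, 1985)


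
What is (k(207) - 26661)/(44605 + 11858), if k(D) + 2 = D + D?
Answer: -26249/56463 ≈ -0.46489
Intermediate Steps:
k(D) = -2 + 2*D (k(D) = -2 + (D + D) = -2 + 2*D)
(k(207) - 26661)/(44605 + 11858) = ((-2 + 2*207) - 26661)/(44605 + 11858) = ((-2 + 414) - 26661)/56463 = (412 - 26661)*(1/56463) = -26249*1/56463 = -26249/56463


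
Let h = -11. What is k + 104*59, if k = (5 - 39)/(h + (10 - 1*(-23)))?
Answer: 67479/11 ≈ 6134.5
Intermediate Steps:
k = -17/11 (k = (5 - 39)/(-11 + (10 - 1*(-23))) = -34/(-11 + (10 + 23)) = -34/(-11 + 33) = -34/22 = -34*1/22 = -17/11 ≈ -1.5455)
k + 104*59 = -17/11 + 104*59 = -17/11 + 6136 = 67479/11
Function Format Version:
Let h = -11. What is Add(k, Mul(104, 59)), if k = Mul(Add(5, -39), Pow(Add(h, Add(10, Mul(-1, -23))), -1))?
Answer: Rational(67479, 11) ≈ 6134.5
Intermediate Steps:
k = Rational(-17, 11) (k = Mul(Add(5, -39), Pow(Add(-11, Add(10, Mul(-1, -23))), -1)) = Mul(-34, Pow(Add(-11, Add(10, 23)), -1)) = Mul(-34, Pow(Add(-11, 33), -1)) = Mul(-34, Pow(22, -1)) = Mul(-34, Rational(1, 22)) = Rational(-17, 11) ≈ -1.5455)
Add(k, Mul(104, 59)) = Add(Rational(-17, 11), Mul(104, 59)) = Add(Rational(-17, 11), 6136) = Rational(67479, 11)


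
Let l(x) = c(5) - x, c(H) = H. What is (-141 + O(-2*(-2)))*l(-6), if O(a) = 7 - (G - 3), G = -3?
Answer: -1408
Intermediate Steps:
l(x) = 5 - x
O(a) = 13 (O(a) = 7 - (-3 - 3) = 7 - (-6) = 7 - 1*(-6) = 7 + 6 = 13)
(-141 + O(-2*(-2)))*l(-6) = (-141 + 13)*(5 - 1*(-6)) = -128*(5 + 6) = -128*11 = -1408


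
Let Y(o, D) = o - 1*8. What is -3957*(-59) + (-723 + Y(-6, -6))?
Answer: 232726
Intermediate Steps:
Y(o, D) = -8 + o (Y(o, D) = o - 8 = -8 + o)
-3957*(-59) + (-723 + Y(-6, -6)) = -3957*(-59) + (-723 + (-8 - 6)) = -1319*(-177) + (-723 - 14) = 233463 - 737 = 232726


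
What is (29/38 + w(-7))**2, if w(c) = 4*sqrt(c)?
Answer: -160887/1444 + 116*I*sqrt(7)/19 ≈ -111.42 + 16.153*I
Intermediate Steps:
(29/38 + w(-7))**2 = (29/38 + 4*sqrt(-7))**2 = (29*(1/38) + 4*(I*sqrt(7)))**2 = (29/38 + 4*I*sqrt(7))**2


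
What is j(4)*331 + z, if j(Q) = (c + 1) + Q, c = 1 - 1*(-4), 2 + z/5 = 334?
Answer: 4970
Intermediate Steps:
z = 1660 (z = -10 + 5*334 = -10 + 1670 = 1660)
c = 5 (c = 1 + 4 = 5)
j(Q) = 6 + Q (j(Q) = (5 + 1) + Q = 6 + Q)
j(4)*331 + z = (6 + 4)*331 + 1660 = 10*331 + 1660 = 3310 + 1660 = 4970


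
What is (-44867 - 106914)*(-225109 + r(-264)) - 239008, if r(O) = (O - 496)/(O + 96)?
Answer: 102499030478/3 ≈ 3.4166e+10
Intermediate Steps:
r(O) = (-496 + O)/(96 + O)
(-44867 - 106914)*(-225109 + r(-264)) - 239008 = (-44867 - 106914)*(-225109 + (-496 - 264)/(96 - 264)) - 239008 = -151781*(-225109 - 760/(-168)) - 239008 = -151781*(-225109 - 1/168*(-760)) - 239008 = -151781*(-225109 + 95/21) - 239008 = -151781*(-4727194/21) - 239008 = 102499747502/3 - 239008 = 102499030478/3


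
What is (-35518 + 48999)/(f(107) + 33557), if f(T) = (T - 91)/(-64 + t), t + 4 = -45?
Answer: 1523353/3791925 ≈ 0.40174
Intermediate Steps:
t = -49 (t = -4 - 45 = -49)
f(T) = 91/113 - T/113 (f(T) = (T - 91)/(-64 - 49) = (-91 + T)/(-113) = (-91 + T)*(-1/113) = 91/113 - T/113)
(-35518 + 48999)/(f(107) + 33557) = (-35518 + 48999)/((91/113 - 1/113*107) + 33557) = 13481/((91/113 - 107/113) + 33557) = 13481/(-16/113 + 33557) = 13481/(3791925/113) = 13481*(113/3791925) = 1523353/3791925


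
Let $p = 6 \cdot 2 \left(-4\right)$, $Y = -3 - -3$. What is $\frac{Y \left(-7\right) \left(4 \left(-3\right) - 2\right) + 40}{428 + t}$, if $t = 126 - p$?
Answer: $\frac{20}{301} \approx 0.066445$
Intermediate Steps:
$Y = 0$ ($Y = -3 + 3 = 0$)
$p = -48$ ($p = 12 \left(-4\right) = -48$)
$t = 174$ ($t = 126 - -48 = 126 + 48 = 174$)
$\frac{Y \left(-7\right) \left(4 \left(-3\right) - 2\right) + 40}{428 + t} = \frac{0 \left(-7\right) \left(4 \left(-3\right) - 2\right) + 40}{428 + 174} = \frac{0 \left(-12 - 2\right) + 40}{602} = \left(0 \left(-14\right) + 40\right) \frac{1}{602} = \left(0 + 40\right) \frac{1}{602} = 40 \cdot \frac{1}{602} = \frac{20}{301}$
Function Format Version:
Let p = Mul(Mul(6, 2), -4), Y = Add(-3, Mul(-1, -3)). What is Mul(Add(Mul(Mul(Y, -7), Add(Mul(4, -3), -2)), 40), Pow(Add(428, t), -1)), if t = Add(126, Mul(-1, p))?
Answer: Rational(20, 301) ≈ 0.066445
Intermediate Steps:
Y = 0 (Y = Add(-3, 3) = 0)
p = -48 (p = Mul(12, -4) = -48)
t = 174 (t = Add(126, Mul(-1, -48)) = Add(126, 48) = 174)
Mul(Add(Mul(Mul(Y, -7), Add(Mul(4, -3), -2)), 40), Pow(Add(428, t), -1)) = Mul(Add(Mul(Mul(0, -7), Add(Mul(4, -3), -2)), 40), Pow(Add(428, 174), -1)) = Mul(Add(Mul(0, Add(-12, -2)), 40), Pow(602, -1)) = Mul(Add(Mul(0, -14), 40), Rational(1, 602)) = Mul(Add(0, 40), Rational(1, 602)) = Mul(40, Rational(1, 602)) = Rational(20, 301)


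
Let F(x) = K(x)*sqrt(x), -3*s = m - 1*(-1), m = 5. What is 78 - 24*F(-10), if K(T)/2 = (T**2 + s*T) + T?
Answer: 78 - 5280*I*sqrt(10) ≈ 78.0 - 16697.0*I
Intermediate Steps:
s = -2 (s = -(5 - 1*(-1))/3 = -(5 + 1)/3 = -1/3*6 = -2)
K(T) = -2*T + 2*T**2 (K(T) = 2*((T**2 - 2*T) + T) = 2*(T**2 - T) = -2*T + 2*T**2)
F(x) = 2*x**(3/2)*(-1 + x) (F(x) = (2*x*(-1 + x))*sqrt(x) = 2*x**(3/2)*(-1 + x))
78 - 24*F(-10) = 78 - 48*(-10)**(3/2)*(-1 - 10) = 78 - 48*(-10*I*sqrt(10))*(-11) = 78 - 5280*I*sqrt(10)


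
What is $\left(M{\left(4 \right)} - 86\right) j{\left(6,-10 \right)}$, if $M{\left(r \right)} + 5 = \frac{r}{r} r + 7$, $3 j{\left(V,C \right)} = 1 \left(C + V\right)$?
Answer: $\frac{320}{3} \approx 106.67$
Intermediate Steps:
$j{\left(V,C \right)} = \frac{C}{3} + \frac{V}{3}$ ($j{\left(V,C \right)} = \frac{1 \left(C + V\right)}{3} = \frac{C + V}{3} = \frac{C}{3} + \frac{V}{3}$)
$M{\left(r \right)} = 2 + r$ ($M{\left(r \right)} = -5 + \left(\frac{r}{r} r + 7\right) = -5 + \left(1 r + 7\right) = -5 + \left(r + 7\right) = -5 + \left(7 + r\right) = 2 + r$)
$\left(M{\left(4 \right)} - 86\right) j{\left(6,-10 \right)} = \left(\left(2 + 4\right) - 86\right) \left(\frac{1}{3} \left(-10\right) + \frac{1}{3} \cdot 6\right) = \left(6 - 86\right) \left(- \frac{10}{3} + 2\right) = \left(-80\right) \left(- \frac{4}{3}\right) = \frac{320}{3}$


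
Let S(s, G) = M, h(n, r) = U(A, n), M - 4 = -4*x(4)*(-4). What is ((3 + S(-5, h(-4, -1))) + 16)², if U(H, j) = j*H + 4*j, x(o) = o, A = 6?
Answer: 7569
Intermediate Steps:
U(H, j) = 4*j + H*j (U(H, j) = H*j + 4*j = 4*j + H*j)
M = 68 (M = 4 - 4*4*(-4) = 4 - 16*(-4) = 4 + 64 = 68)
h(n, r) = 10*n (h(n, r) = n*(4 + 6) = n*10 = 10*n)
S(s, G) = 68
((3 + S(-5, h(-4, -1))) + 16)² = ((3 + 68) + 16)² = (71 + 16)² = 87² = 7569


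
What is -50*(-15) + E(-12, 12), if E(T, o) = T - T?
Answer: 750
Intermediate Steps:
E(T, o) = 0
-50*(-15) + E(-12, 12) = -50*(-15) + 0 = 750 + 0 = 750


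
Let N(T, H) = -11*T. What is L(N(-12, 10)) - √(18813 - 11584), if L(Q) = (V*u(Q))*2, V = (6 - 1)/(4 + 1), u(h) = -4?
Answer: -8 - √7229 ≈ -93.024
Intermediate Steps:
V = 1 (V = 5/5 = 5*(⅕) = 1)
L(Q) = -8 (L(Q) = (1*(-4))*2 = -4*2 = -8)
L(N(-12, 10)) - √(18813 - 11584) = -8 - √(18813 - 11584) = -8 - √7229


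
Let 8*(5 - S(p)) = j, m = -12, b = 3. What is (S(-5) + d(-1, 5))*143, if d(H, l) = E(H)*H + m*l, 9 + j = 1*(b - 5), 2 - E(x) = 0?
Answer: -63635/8 ≈ -7954.4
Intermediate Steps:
E(x) = 2 (E(x) = 2 - 1*0 = 2 + 0 = 2)
j = -11 (j = -9 + 1*(3 - 5) = -9 + 1*(-2) = -9 - 2 = -11)
S(p) = 51/8 (S(p) = 5 - ⅛*(-11) = 5 + 11/8 = 51/8)
d(H, l) = -12*l + 2*H (d(H, l) = 2*H - 12*l = -12*l + 2*H)
(S(-5) + d(-1, 5))*143 = (51/8 + (-12*5 + 2*(-1)))*143 = (51/8 + (-60 - 2))*143 = (51/8 - 62)*143 = -445/8*143 = -63635/8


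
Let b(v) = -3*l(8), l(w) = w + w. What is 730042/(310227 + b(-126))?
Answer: 730042/310179 ≈ 2.3536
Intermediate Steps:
l(w) = 2*w
b(v) = -48 (b(v) = -6*8 = -3*16 = -48)
730042/(310227 + b(-126)) = 730042/(310227 - 48) = 730042/310179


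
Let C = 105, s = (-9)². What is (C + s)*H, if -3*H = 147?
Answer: -9114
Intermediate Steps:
H = -49 (H = -⅓*147 = -49)
s = 81
(C + s)*H = (105 + 81)*(-49) = 186*(-49) = -9114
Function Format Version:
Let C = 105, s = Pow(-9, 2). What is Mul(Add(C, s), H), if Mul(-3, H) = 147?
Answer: -9114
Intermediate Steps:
H = -49 (H = Mul(Rational(-1, 3), 147) = -49)
s = 81
Mul(Add(C, s), H) = Mul(Add(105, 81), -49) = Mul(186, -49) = -9114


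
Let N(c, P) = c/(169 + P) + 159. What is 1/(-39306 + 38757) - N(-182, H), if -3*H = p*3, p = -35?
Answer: -2951275/18666 ≈ -158.11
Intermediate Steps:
H = 35 (H = -(-35)*3/3 = -⅓*(-105) = 35)
N(c, P) = 159 + c/(169 + P) (N(c, P) = c/(169 + P) + 159 = 159 + c/(169 + P))
1/(-39306 + 38757) - N(-182, H) = 1/(-39306 + 38757) - (26871 - 182 + 159*35)/(169 + 35) = 1/(-549) - (26871 - 182 + 5565)/204 = -1/549 - 32254/204 = -1/549 - 1*16127/102 = -1/549 - 16127/102 = -2951275/18666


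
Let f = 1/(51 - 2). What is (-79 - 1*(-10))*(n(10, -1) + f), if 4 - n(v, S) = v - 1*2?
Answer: 13455/49 ≈ 274.59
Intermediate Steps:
n(v, S) = 6 - v (n(v, S) = 4 - (v - 1*2) = 4 - (v - 2) = 4 - (-2 + v) = 4 + (2 - v) = 6 - v)
f = 1/49 ≈ 0.020408
(-79 - 1*(-10))*(n(10, -1) + f) = (-79 - 1*(-10))*((6 - 1*10) + 1/49) = (-79 + 10)*((6 - 10) + 1/49) = -69*(-4 + 1/49) = -69*(-195/49) = 13455/49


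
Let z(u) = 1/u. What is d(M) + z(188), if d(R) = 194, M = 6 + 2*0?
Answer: 36473/188 ≈ 194.01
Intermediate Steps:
M = 6 (M = 6 + 0 = 6)
d(M) + z(188) = 194 + 1/188 = 36473/188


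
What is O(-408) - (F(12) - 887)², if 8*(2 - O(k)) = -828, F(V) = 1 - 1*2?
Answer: -1576877/2 ≈ -7.8844e+5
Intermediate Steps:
F(V) = -1 (F(V) = 1 - 2 = -1)
O(k) = 211/2 (O(k) = 2 - ⅛*(-828) = 2 + 207/2 = 211/2)
O(-408) - (F(12) - 887)² = 211/2 - (-1 - 887)² = 211/2 - 1*(-888)² = 211/2 - 1*788544 = 211/2 - 788544 = -1576877/2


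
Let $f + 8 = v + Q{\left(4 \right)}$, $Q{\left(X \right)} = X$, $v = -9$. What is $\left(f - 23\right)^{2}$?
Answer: $1296$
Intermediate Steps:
$f = -13$ ($f = -8 + \left(-9 + 4\right) = -8 - 5 = -13$)
$\left(f - 23\right)^{2} = \left(-13 - 23\right)^{2} = \left(-36\right)^{2} = 1296$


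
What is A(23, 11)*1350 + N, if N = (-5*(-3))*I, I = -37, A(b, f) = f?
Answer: 14295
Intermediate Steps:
N = -555 (N = -5*(-3)*(-37) = 15*(-37) = -555)
A(23, 11)*1350 + N = 11*1350 - 555 = 14850 - 555 = 14295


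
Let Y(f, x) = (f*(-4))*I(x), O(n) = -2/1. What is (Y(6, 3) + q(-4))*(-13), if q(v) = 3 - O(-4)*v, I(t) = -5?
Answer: -1495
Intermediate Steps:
O(n) = -2 (O(n) = -2*1 = -2)
q(v) = 3 + 2*v (q(v) = 3 - (-2)*v = 3 + 2*v)
Y(f, x) = 20*f (Y(f, x) = (f*(-4))*(-5) = -4*f*(-5) = 20*f)
(Y(6, 3) + q(-4))*(-13) = (20*6 + (3 + 2*(-4)))*(-13) = (120 + (3 - 8))*(-13) = (120 - 5)*(-13) = 115*(-13) = -1495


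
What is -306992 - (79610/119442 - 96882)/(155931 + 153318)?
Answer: -5669724940276651/18468659529 ≈ -3.0699e+5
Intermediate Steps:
-306992 - (79610/119442 - 96882)/(155931 + 153318) = -306992 - (79610*(1/119442) - 96882)/309249 = -306992 - (39805/59721 - 96882)/309249 = -306992 - (-5785850117)/(59721*309249) = -306992 - 1*(-5785850117/18468659529) = -306992 + 5785850117/18468659529 = -5669724940276651/18468659529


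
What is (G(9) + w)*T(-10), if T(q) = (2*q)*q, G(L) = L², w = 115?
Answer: 39200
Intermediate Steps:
T(q) = 2*q²
(G(9) + w)*T(-10) = (9² + 115)*(2*(-10)²) = (81 + 115)*(2*100) = 196*200 = 39200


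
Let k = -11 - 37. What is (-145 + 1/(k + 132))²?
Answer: 148328041/7056 ≈ 21022.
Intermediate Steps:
k = -48
(-145 + 1/(k + 132))² = (-145 + 1/(-48 + 132))² = (-145 + 1/84)² = (-12179/84)² = 148328041/7056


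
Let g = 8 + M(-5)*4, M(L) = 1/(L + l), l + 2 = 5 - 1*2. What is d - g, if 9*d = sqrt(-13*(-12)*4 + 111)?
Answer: -7 + 7*sqrt(15)/9 ≈ -3.9877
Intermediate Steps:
l = 1 (l = -2 + (5 - 1*2) = -2 + (5 - 2) = -2 + 3 = 1)
M(L) = 1/(1 + L) (M(L) = 1/(L + 1) = 1/(1 + L))
d = 7*sqrt(15)/9 (d = sqrt(-13*(-12)*4 + 111)/9 = sqrt(156*4 + 111)/9 = sqrt(624 + 111)/9 = sqrt(735)/9 = (7*sqrt(15))/9 = 7*sqrt(15)/9 ≈ 3.0123)
g = 7 (g = 8 + 4/(1 - 5) = 8 + 4/(-4) = 8 - 1/4*4 = 8 - 1 = 7)
d - g = 7*sqrt(15)/9 - 1*7 = 7*sqrt(15)/9 - 7 = -7 + 7*sqrt(15)/9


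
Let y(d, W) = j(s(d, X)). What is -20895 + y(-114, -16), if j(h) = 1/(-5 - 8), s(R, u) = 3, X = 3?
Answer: -271636/13 ≈ -20895.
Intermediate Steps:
j(h) = -1/13 (j(h) = 1/(-13) = -1/13)
y(d, W) = -1/13
-20895 + y(-114, -16) = -20895 - 1/13 = -271636/13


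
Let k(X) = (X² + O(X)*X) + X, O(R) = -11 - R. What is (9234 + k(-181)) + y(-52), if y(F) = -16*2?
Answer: 11012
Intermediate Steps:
y(F) = -32
k(X) = X + X² + X*(-11 - X) (k(X) = (X² + (-11 - X)*X) + X = (X² + X*(-11 - X)) + X = X + X² + X*(-11 - X))
(9234 + k(-181)) + y(-52) = (9234 - 10*(-181)) - 32 = (9234 + 1810) - 32 = 11044 - 32 = 11012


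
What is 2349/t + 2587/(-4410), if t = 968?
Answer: 3927437/2134440 ≈ 1.8400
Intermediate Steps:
2349/t + 2587/(-4410) = 2349/968 + 2587/(-4410) = 2349*(1/968) + 2587*(-1/4410) = 2349/968 - 2587/4410 = 3927437/2134440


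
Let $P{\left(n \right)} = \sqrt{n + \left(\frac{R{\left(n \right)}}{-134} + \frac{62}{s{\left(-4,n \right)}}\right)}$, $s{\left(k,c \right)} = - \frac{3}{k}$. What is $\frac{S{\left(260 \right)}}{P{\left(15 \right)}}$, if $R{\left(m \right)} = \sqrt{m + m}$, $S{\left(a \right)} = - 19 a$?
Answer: $- \frac{4940 \sqrt{402}}{\sqrt{39262 - 3 \sqrt{30}}} \approx -499.97$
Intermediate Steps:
$R{\left(m \right)} = \sqrt{2} \sqrt{m}$ ($R{\left(m \right)} = \sqrt{2 m} = \sqrt{2} \sqrt{m}$)
$P{\left(n \right)} = \sqrt{\frac{248}{3} + n - \frac{\sqrt{2} \sqrt{n}}{134}}$ ($P{\left(n \right)} = \sqrt{n + \left(\frac{\sqrt{2} \sqrt{n}}{-134} + \frac{62}{\left(-3\right) \frac{1}{-4}}\right)} = \sqrt{n + \left(\sqrt{2} \sqrt{n} \left(- \frac{1}{134}\right) + \frac{62}{\left(-3\right) \left(- \frac{1}{4}\right)}\right)} = \sqrt{n - \left(- \frac{248}{3} + \frac{\sqrt{2} \sqrt{n}}{134}\right)} = \sqrt{\frac{248}{3} + n - \frac{\sqrt{2} \sqrt{n}}{134}}$)
$\frac{S{\left(260 \right)}}{P{\left(15 \right)}} = \frac{\left(-19\right) 260}{\frac{1}{402} \sqrt{13359264 + 161604 \cdot 15 - 1206 \sqrt{2} \sqrt{15}}} = - \frac{4940}{\frac{1}{402} \sqrt{13359264 + 2424060 - 1206 \sqrt{30}}} = - \frac{4940}{\frac{1}{402} \sqrt{15783324 - 1206 \sqrt{30}}} = - 4940 \frac{402}{\sqrt{15783324 - 1206 \sqrt{30}}} = - \frac{1985880}{\sqrt{15783324 - 1206 \sqrt{30}}}$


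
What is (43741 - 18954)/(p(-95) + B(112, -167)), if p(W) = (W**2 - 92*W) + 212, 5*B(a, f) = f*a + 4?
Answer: 24787/14237 ≈ 1.7410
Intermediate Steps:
B(a, f) = 4/5 + a*f/5 (B(a, f) = (f*a + 4)/5 = (a*f + 4)/5 = (4 + a*f)/5 = 4/5 + a*f/5)
p(W) = 212 + W**2 - 92*W
(43741 - 18954)/(p(-95) + B(112, -167)) = (43741 - 18954)/((212 + (-95)**2 - 92*(-95)) + (4/5 + (1/5)*112*(-167))) = 24787/((212 + 9025 + 8740) + (4/5 - 18704/5)) = 24787/(17977 - 3740) = 24787/14237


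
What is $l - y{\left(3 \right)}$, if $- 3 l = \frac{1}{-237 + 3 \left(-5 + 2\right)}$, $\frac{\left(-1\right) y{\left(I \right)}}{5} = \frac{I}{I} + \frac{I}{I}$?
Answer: $\frac{7381}{738} \approx 10.001$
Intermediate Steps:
$y{\left(I \right)} = -10$ ($y{\left(I \right)} = - 5 \left(\frac{I}{I} + \frac{I}{I}\right) = - 5 \left(1 + 1\right) = \left(-5\right) 2 = -10$)
$l = \frac{1}{738}$ ($l = - \frac{1}{3 \left(-237 + 3 \left(-5 + 2\right)\right)} = - \frac{1}{3 \left(-237 + 3 \left(-3\right)\right)} = - \frac{1}{3 \left(-237 - 9\right)} = - \frac{1}{3 \left(-246\right)} = \left(- \frac{1}{3}\right) \left(- \frac{1}{246}\right) = \frac{1}{738} \approx 0.001355$)
$l - y{\left(3 \right)} = \frac{1}{738} - -10 = \frac{1}{738} + 10 = \frac{7381}{738}$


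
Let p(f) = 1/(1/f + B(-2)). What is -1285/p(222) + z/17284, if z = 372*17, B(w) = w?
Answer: 2460101837/959262 ≈ 2564.6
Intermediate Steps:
z = 6324
p(f) = 1/(-2 + 1/f) (p(f) = 1/(1/f - 2) = 1/(-2 + 1/f))
-1285/p(222) + z/17284 = -1285/(222/(1 - 2*222)) + 6324/17284 = -1285/(222/(1 - 444)) + 6324*(1/17284) = -1285/(222/(-443)) + 1581/4321 = -1285/(222*(-1/443)) + 1581/4321 = -1285/(-222/443) + 1581/4321 = -1285*(-443/222) + 1581/4321 = 569255/222 + 1581/4321 = 2460101837/959262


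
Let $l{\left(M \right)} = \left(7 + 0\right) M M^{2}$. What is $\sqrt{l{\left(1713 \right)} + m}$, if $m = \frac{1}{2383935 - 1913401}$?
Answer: $\frac{\sqrt{7790263533631553739458}}{470534} \approx 1.8758 \cdot 10^{5}$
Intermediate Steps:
$l{\left(M \right)} = 7 M^{3}$
$m = \frac{1}{470534}$ ($m = \frac{1}{2383935 - 1913401} = \frac{1}{470534} \approx 2.1252 \cdot 10^{-6}$)
$\sqrt{l{\left(1713 \right)} + m} = \sqrt{7 \cdot 1713^{3} + \frac{1}{470534}} = \sqrt{7 \cdot 5026574097 + \frac{1}{470534}} = \sqrt{35186018679 + \frac{1}{470534}} = \sqrt{\frac{16556218113104587}{470534}} = \frac{\sqrt{7790263533631553739458}}{470534}$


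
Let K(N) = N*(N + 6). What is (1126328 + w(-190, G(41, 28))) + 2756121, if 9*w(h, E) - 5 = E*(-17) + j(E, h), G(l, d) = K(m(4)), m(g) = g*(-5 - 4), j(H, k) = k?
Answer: 34923496/9 ≈ 3.8804e+6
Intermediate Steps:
m(g) = -9*g (m(g) = g*(-9) = -9*g)
K(N) = N*(6 + N)
G(l, d) = 1080 (G(l, d) = (-9*4)*(6 - 9*4) = -36*(6 - 36) = -36*(-30) = 1080)
w(h, E) = 5/9 - 17*E/9 + h/9 (w(h, E) = 5/9 + (E*(-17) + h)/9 = 5/9 + (-17*E + h)/9 = 5/9 + (h - 17*E)/9 = 5/9 + (-17*E/9 + h/9) = 5/9 - 17*E/9 + h/9)
(1126328 + w(-190, G(41, 28))) + 2756121 = (1126328 + (5/9 - 17/9*1080 + (1/9)*(-190))) + 2756121 = (1126328 + (5/9 - 2040 - 190/9)) + 2756121 = (1126328 - 18545/9) + 2756121 = 10118407/9 + 2756121 = 34923496/9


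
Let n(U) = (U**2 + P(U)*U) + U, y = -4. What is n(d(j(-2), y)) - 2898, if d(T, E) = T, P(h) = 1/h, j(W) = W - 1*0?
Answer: -2895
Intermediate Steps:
j(W) = W (j(W) = W + 0 = W)
n(U) = 1 + U + U**2 (n(U) = (U**2 + U/U) + U = (U**2 + 1) + U = (1 + U**2) + U = 1 + U + U**2)
n(d(j(-2), y)) - 2898 = (1 - 2*(1 - 2)) - 2898 = (1 - 2*(-1)) - 2898 = (1 + 2) - 2898 = 3 - 2898 = -2895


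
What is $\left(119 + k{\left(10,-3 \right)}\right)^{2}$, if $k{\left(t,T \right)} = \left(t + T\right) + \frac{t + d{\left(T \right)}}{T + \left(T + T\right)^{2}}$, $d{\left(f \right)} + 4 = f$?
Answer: $\frac{1923769}{121} \approx 15899.0$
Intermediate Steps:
$d{\left(f \right)} = -4 + f$
$k{\left(t,T \right)} = T + t + \frac{-4 + T + t}{T + 4 T^{2}}$ ($k{\left(t,T \right)} = \left(t + T\right) + \frac{t + \left(-4 + T\right)}{T + \left(T + T\right)^{2}} = \left(T + t\right) + \frac{-4 + T + t}{T + \left(2 T\right)^{2}} = \left(T + t\right) + \frac{-4 + T + t}{T + 4 T^{2}} = T + t + \frac{-4 + T + t}{T + 4 T^{2}}$)
$\left(119 + k{\left(10,-3 \right)}\right)^{2} = \left(119 + \frac{-4 - 3 + 10 + \left(-3\right)^{2} + 4 \left(-3\right)^{3} - 30 + 4 \cdot 10 \left(-3\right)^{2}}{\left(-3\right) \left(1 + 4 \left(-3\right)\right)}\right)^{2} = \left(119 - \frac{-4 - 3 + 10 + 9 + 4 \left(-27\right) - 30 + 4 \cdot 10 \cdot 9}{3 \left(1 - 12\right)}\right)^{2} = \left(119 - \frac{-4 - 3 + 10 + 9 - 108 - 30 + 360}{3 \left(-11\right)}\right)^{2} = \left(119 - \left(- \frac{1}{33}\right) 234\right)^{2} = \left(119 + \frac{78}{11}\right)^{2} = \left(\frac{1387}{11}\right)^{2} = \frac{1923769}{121}$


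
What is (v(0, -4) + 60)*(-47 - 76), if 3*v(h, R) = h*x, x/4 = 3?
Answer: -7380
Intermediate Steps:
x = 12 (x = 4*3 = 12)
v(h, R) = 4*h (v(h, R) = (h*12)/3 = (12*h)/3 = 4*h)
(v(0, -4) + 60)*(-47 - 76) = (4*0 + 60)*(-47 - 76) = (0 + 60)*(-123) = 60*(-123) = -7380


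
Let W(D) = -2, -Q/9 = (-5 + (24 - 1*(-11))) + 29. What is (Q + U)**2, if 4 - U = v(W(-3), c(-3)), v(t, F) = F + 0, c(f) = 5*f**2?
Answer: 327184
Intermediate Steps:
Q = -531 (Q = -9*((-5 + (24 - 1*(-11))) + 29) = -9*((-5 + (24 + 11)) + 29) = -9*((-5 + 35) + 29) = -9*(30 + 29) = -9*59 = -531)
v(t, F) = F
U = -41 (U = 4 - 5*(-3)**2 = 4 - 5*9 = 4 - 1*45 = 4 - 45 = -41)
(Q + U)**2 = (-531 - 41)**2 = (-572)**2 = 327184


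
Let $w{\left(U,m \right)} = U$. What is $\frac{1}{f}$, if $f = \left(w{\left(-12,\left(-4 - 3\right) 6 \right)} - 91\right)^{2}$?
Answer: $\frac{1}{10609} \approx 9.426 \cdot 10^{-5}$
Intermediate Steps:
$f = 10609$ ($f = \left(-12 - 91\right)^{2} = \left(-103\right)^{2} = 10609$)
$\frac{1}{f} = \frac{1}{10609}$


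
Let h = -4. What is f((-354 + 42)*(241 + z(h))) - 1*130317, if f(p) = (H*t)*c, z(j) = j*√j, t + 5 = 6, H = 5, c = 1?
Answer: -130312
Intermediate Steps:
t = 1 (t = -5 + 6 = 1)
z(j) = j^(3/2)
f(p) = 5 (f(p) = (5*1)*1 = 5*1 = 5)
f((-354 + 42)*(241 + z(h))) - 1*130317 = 5 - 1*130317 = 5 - 130317 = -130312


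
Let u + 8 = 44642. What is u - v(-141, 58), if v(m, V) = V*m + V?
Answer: 52754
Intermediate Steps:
u = 44634 (u = -8 + 44642 = 44634)
v(m, V) = V + V*m
u - v(-141, 58) = 44634 - 58*(1 - 141) = 44634 - 58*(-140) = 44634 - 1*(-8120) = 44634 + 8120 = 52754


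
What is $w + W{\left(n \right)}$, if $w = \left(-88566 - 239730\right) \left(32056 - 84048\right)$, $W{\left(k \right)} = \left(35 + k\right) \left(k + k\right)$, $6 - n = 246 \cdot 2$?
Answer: $17069204004$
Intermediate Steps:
$n = -486$ ($n = 6 - 246 \cdot 2 = 6 - 492 = -486$)
$W{\left(k \right)} = 2 k \left(35 + k\right)$ ($W{\left(k \right)} = \left(35 + k\right) 2 k = 2 k \left(35 + k\right)$)
$w = 17068765632$ ($w = \left(-328296\right) \left(-51992\right) = 17068765632$)
$w + W{\left(n \right)} = 17068765632 + 2 \left(-486\right) \left(35 - 486\right) = 17068765632 + 2 \left(-486\right) \left(-451\right) = 17068765632 + 438372 = 17069204004$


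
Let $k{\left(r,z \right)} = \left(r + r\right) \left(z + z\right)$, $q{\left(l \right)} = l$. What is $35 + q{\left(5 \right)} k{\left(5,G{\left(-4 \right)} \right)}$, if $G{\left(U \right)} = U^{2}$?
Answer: $1635$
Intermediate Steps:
$k{\left(r,z \right)} = 4 r z$ ($k{\left(r,z \right)} = 2 r 2 z = 4 r z$)
$35 + q{\left(5 \right)} k{\left(5,G{\left(-4 \right)} \right)} = 35 + 5 \cdot 4 \cdot 5 \left(-4\right)^{2} = 35 + 5 \cdot 4 \cdot 5 \cdot 16 = 35 + 5 \cdot 320 = 35 + 1600 = 1635$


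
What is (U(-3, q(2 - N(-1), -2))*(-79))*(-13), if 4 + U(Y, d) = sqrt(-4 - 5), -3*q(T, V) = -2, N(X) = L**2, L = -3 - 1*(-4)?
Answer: -4108 + 3081*I ≈ -4108.0 + 3081.0*I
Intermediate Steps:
L = 1 (L = -3 + 4 = 1)
N(X) = 1 (N(X) = 1**2 = 1)
q(T, V) = 2/3 (q(T, V) = -1/3*(-2) = 2/3)
U(Y, d) = -4 + 3*I (U(Y, d) = -4 + sqrt(-4 - 5) = -4 + sqrt(-9) = -4 + 3*I)
(U(-3, q(2 - N(-1), -2))*(-79))*(-13) = ((-4 + 3*I)*(-79))*(-13) = (316 - 237*I)*(-13) = -4108 + 3081*I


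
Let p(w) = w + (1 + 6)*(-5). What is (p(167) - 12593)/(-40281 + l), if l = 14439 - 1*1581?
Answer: 12461/27423 ≈ 0.45440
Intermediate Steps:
l = 12858 (l = 14439 - 1581 = 12858)
p(w) = -35 + w (p(w) = w + 7*(-5) = w - 35 = -35 + w)
(p(167) - 12593)/(-40281 + l) = ((-35 + 167) - 12593)/(-40281 + 12858) = (132 - 12593)/(-27423) = -12461*(-1/27423) = 12461/27423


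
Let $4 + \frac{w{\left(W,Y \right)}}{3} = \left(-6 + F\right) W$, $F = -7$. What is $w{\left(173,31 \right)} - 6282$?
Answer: $-13041$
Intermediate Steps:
$w{\left(W,Y \right)} = -12 - 39 W$ ($w{\left(W,Y \right)} = -12 + 3 \left(-6 - 7\right) W = -12 + 3 \left(- 13 W\right) = -12 - 39 W$)
$w{\left(173,31 \right)} - 6282 = \left(-12 - 6747\right) - 6282 = -6759 - 6282 = -13041$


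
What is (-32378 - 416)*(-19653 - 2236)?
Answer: 717827866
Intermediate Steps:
(-32378 - 416)*(-19653 - 2236) = -32794*(-21889) = 717827866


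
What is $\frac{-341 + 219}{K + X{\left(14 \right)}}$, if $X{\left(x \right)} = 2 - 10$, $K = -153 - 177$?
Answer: $\frac{61}{169} \approx 0.36095$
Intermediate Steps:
$K = -330$
$X{\left(x \right)} = -8$ ($X{\left(x \right)} = 2 - 10 = -8$)
$\frac{-341 + 219}{K + X{\left(14 \right)}} = \frac{-341 + 219}{-330 - 8} = - \frac{122}{-338} = \left(-122\right) \left(- \frac{1}{338}\right) = \frac{61}{169}$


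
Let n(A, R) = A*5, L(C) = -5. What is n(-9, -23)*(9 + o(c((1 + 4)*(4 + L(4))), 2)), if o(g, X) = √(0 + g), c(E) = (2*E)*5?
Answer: -405 - 225*I*√2 ≈ -405.0 - 318.2*I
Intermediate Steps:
n(A, R) = 5*A
c(E) = 10*E
o(g, X) = √g
n(-9, -23)*(9 + o(c((1 + 4)*(4 + L(4))), 2)) = (5*(-9))*(9 + √(10*((1 + 4)*(4 - 5)))) = -45*(9 + √(10*(5*(-1)))) = -45*(9 + √(10*(-5))) = -45*(9 + √(-50)) = -45*(9 + 5*I*√2) = -405 - 225*I*√2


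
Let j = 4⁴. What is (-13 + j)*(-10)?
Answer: -2430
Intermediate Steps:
j = 256
(-13 + j)*(-10) = (-13 + 256)*(-10) = 243*(-10) = -2430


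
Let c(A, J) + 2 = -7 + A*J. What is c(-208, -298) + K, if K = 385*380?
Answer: 208275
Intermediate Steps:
K = 146300
c(A, J) = -9 + A*J (c(A, J) = -2 + (-7 + A*J) = -9 + A*J)
c(-208, -298) + K = (-9 - 208*(-298)) + 146300 = (-9 + 61984) + 146300 = 61975 + 146300 = 208275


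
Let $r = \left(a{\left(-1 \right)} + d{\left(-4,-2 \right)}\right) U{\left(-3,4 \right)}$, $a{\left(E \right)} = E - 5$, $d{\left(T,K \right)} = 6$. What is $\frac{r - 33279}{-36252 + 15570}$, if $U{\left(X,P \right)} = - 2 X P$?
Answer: $\frac{11093}{6894} \approx 1.6091$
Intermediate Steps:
$a{\left(E \right)} = -5 + E$
$U{\left(X,P \right)} = - 2 P X$
$r = 0$ ($r = \left(\left(-5 - 1\right) + 6\right) \left(\left(-2\right) 4 \left(-3\right)\right) = \left(-6 + 6\right) 24 = 0 \cdot 24 = 0$)
$\frac{r - 33279}{-36252 + 15570} = \frac{0 - 33279}{-36252 + 15570} = - \frac{33279}{-20682} = \left(-33279\right) \left(- \frac{1}{20682}\right) = \frac{11093}{6894}$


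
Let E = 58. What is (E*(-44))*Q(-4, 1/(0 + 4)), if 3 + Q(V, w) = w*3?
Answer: 5742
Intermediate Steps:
Q(V, w) = -3 + 3*w (Q(V, w) = -3 + w*3 = -3 + 3*w)
(E*(-44))*Q(-4, 1/(0 + 4)) = (58*(-44))*(-3 + 3/(0 + 4)) = -2552*(-3 + 3/4) = -2552*(-3 + 3*(¼)) = -2552*(-3 + ¾) = -2552*(-9/4) = 5742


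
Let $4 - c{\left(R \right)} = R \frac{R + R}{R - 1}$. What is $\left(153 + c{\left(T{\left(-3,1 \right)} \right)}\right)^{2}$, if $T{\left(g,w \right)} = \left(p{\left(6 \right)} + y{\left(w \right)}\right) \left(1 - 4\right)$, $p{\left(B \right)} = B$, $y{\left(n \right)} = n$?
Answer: $\frac{4700224}{121} \approx 38845.0$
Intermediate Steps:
$T{\left(g,w \right)} = -18 - 3 w$ ($T{\left(g,w \right)} = \left(6 + w\right) \left(1 - 4\right) = \left(6 + w\right) \left(-3\right) = -18 - 3 w$)
$c{\left(R \right)} = 4 - \frac{2 R^{2}}{-1 + R}$ ($c{\left(R \right)} = 4 - R \frac{R + R}{R - 1} = 4 - R \frac{2 R}{-1 + R} = 4 - \frac{2 R^{2}}{-1 + R}$)
$\left(153 + c{\left(T{\left(-3,1 \right)} \right)}\right)^{2} = \left(153 + \frac{2 \left(-2 - \left(-18 - 3\right)^{2} + 2 \left(-18 - 3\right)\right)}{-1 - 21}\right)^{2} = \left(153 + \frac{2 \left(-2 - \left(-21\right)^{2} + 2 \left(-21\right)\right)}{-1 - 21}\right)^{2} = \left(153 + \frac{2 \left(-2 - 441 - 42\right)}{-22}\right)^{2} = \left(153 + 2 \left(- \frac{1}{22}\right) \left(-2 - 441 - 42\right)\right)^{2} = \left(153 + 2 \left(- \frac{1}{22}\right) \left(-485\right)\right)^{2} = \left(153 + \frac{485}{11}\right)^{2} = \left(\frac{2168}{11}\right)^{2} = \frac{4700224}{121}$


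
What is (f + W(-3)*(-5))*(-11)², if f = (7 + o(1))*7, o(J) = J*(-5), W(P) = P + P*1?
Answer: 5324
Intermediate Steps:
W(P) = 2*P (W(P) = P + P = 2*P)
o(J) = -5*J
f = 14 (f = (7 - 5*1)*7 = (7 - 5)*7 = 2*7 = 14)
(f + W(-3)*(-5))*(-11)² = (14 + (2*(-3))*(-5))*(-11)² = (14 - 6*(-5))*121 = (14 + 30)*121 = 44*121 = 5324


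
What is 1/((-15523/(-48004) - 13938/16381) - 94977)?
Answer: -786353524/74685913446437 ≈ -1.0529e-5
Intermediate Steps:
1/((-15523/(-48004) - 13938/16381) - 94977) = 1/((-15523*(-1/48004) - 13938*1/16381) - 94977) = 1/((15523/48004 - 13938/16381) - 94977) = 1/(-414797489/786353524 - 94977) = 1/(-74685913446437/786353524) = -786353524/74685913446437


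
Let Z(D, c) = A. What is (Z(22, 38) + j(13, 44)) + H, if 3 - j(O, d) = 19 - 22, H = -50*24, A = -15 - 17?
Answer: -1226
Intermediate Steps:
A = -32
Z(D, c) = -32
H = -1200
j(O, d) = 6 (j(O, d) = 3 - (19 - 22) = 3 - 1*(-3) = 3 + 3 = 6)
(Z(22, 38) + j(13, 44)) + H = (-32 + 6) - 1200 = -26 - 1200 = -1226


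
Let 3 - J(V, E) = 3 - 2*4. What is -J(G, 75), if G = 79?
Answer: -8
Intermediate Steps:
J(V, E) = 8 (J(V, E) = 3 - (3 - 2*4) = 3 - (3 - 8) = 3 - 1*(-5) = 3 + 5 = 8)
-J(G, 75) = -1*8 = -8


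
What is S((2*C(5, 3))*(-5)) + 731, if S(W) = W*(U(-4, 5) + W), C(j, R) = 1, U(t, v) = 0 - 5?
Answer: 881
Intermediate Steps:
U(t, v) = -5
S(W) = W*(-5 + W)
S((2*C(5, 3))*(-5)) + 731 = ((2*1)*(-5))*(-5 + (2*1)*(-5)) + 731 = (2*(-5))*(-5 + 2*(-5)) + 731 = -10*(-5 - 10) + 731 = -10*(-15) + 731 = 150 + 731 = 881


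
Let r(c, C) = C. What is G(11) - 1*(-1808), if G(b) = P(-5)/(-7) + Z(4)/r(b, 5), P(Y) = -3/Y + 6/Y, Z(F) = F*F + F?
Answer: 63423/35 ≈ 1812.1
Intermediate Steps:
Z(F) = F + F² (Z(F) = F² + F = F + F²)
P(Y) = 3/Y
G(b) = 143/35 (G(b) = (3/(-5))/(-7) + (4*(1 + 4))/5 = (3*(-⅕))*(-⅐) + (4*5)*(⅕) = -⅗*(-⅐) + 20*(⅕) = 3/35 + 4 = 143/35)
G(11) - 1*(-1808) = 143/35 - 1*(-1808) = 143/35 + 1808 = 63423/35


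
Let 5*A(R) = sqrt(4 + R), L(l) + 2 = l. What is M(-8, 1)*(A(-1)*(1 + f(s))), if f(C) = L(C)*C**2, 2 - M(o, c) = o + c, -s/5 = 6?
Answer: -259191*sqrt(3)/5 ≈ -89786.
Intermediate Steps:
s = -30 (s = -5*6 = -30)
L(l) = -2 + l
M(o, c) = 2 - c - o (M(o, c) = 2 - (o + c) = 2 - (c + o) = 2 + (-c - o) = 2 - c - o)
f(C) = C**2*(-2 + C) (f(C) = (-2 + C)*C**2 = C**2*(-2 + C))
A(R) = sqrt(4 + R)/5
M(-8, 1)*(A(-1)*(1 + f(s))) = (2 - 1*1 - 1*(-8))*((sqrt(4 - 1)/5)*(1 + (-30)**2*(-2 - 30))) = (2 - 1 + 8)*((sqrt(3)/5)*(1 + 900*(-32))) = 9*((sqrt(3)/5)*(1 - 28800)) = 9*((sqrt(3)/5)*(-28799)) = 9*(-28799*sqrt(3)/5) = -259191*sqrt(3)/5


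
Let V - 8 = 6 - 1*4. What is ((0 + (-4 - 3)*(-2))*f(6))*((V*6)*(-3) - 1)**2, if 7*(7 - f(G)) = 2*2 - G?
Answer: 3341622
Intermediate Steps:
V = 10 (V = 8 + (6 - 1*4) = 8 + (6 - 4) = 8 + 2 = 10)
f(G) = 45/7 + G/7 (f(G) = 7 - (2*2 - G)/7 = 7 - (4 - G)/7 = 7 + (-4/7 + G/7) = 45/7 + G/7)
((0 + (-4 - 3)*(-2))*f(6))*((V*6)*(-3) - 1)**2 = ((0 + (-4 - 3)*(-2))*(45/7 + (1/7)*6))*((10*6)*(-3) - 1)**2 = ((0 - 7*(-2))*(45/7 + 6/7))*(60*(-3) - 1)**2 = ((0 + 14)*(51/7))*(-180 - 1)**2 = (14*(51/7))*(-181)**2 = 102*32761 = 3341622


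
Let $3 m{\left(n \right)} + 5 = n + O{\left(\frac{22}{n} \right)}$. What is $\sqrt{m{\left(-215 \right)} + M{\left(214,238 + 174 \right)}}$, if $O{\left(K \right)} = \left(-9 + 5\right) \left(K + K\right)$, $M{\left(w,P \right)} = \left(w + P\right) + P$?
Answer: $\frac{\sqrt{44604330}}{215} \approx 31.063$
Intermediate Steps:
$M{\left(w,P \right)} = w + 2 P$ ($M{\left(w,P \right)} = \left(P + w\right) + P = w + 2 P$)
$O{\left(K \right)} = - 8 K$ ($O{\left(K \right)} = - 4 \cdot 2 K = - 8 K$)
$m{\left(n \right)} = - \frac{5}{3} - \frac{176}{3 n} + \frac{n}{3}$ ($m{\left(n \right)} = - \frac{5}{3} + \frac{n - 8 \frac{22}{n}}{3} = - \frac{5}{3} + \frac{n - \frac{176}{n}}{3} = - \frac{5}{3} + \left(- \frac{176}{3 n} + \frac{n}{3}\right) = - \frac{5}{3} - \frac{176}{3 n} + \frac{n}{3}$)
$\sqrt{m{\left(-215 \right)} + M{\left(214,238 + 174 \right)}} = \sqrt{\frac{-176 - 215 \left(-5 - 215\right)}{3 \left(-215\right)} + \left(214 + 2 \left(238 + 174\right)\right)} = \sqrt{\frac{1}{3} \left(- \frac{1}{215}\right) \left(-176 - -47300\right) + \left(214 + 2 \cdot 412\right)} = \sqrt{\frac{1}{3} \left(- \frac{1}{215}\right) \left(-176 + 47300\right) + \left(214 + 824\right)} = \sqrt{\frac{1}{3} \left(- \frac{1}{215}\right) 47124 + 1038} = \sqrt{- \frac{15708}{215} + 1038} = \sqrt{\frac{207462}{215}} = \frac{\sqrt{44604330}}{215}$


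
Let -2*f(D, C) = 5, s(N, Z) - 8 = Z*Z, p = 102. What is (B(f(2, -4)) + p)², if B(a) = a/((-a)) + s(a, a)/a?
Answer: 908209/100 ≈ 9082.1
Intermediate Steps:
s(N, Z) = 8 + Z² (s(N, Z) = 8 + Z*Z = 8 + Z²)
f(D, C) = -5/2 (f(D, C) = -½*5 = -5/2)
B(a) = -1 + (8 + a²)/a (B(a) = a/((-a)) + (8 + a²)/a = a*(-1/a) + (8 + a²)/a = -1 + (8 + a²)/a)
(B(f(2, -4)) + p)² = ((-1 - 5/2 + 8/(-5/2)) + 102)² = ((-1 - 5/2 + 8*(-⅖)) + 102)² = ((-1 - 5/2 - 16/5) + 102)² = (-67/10 + 102)² = (953/10)² = 908209/100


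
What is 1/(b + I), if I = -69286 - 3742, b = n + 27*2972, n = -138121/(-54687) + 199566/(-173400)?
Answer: 1580454300/11406730981393 ≈ 0.00013855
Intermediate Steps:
n = 2172752593/1580454300 (n = -138121*(-1/54687) + 199566*(-1/173400) = 138121/54687 - 33261/28900 = 2172752593/1580454300 ≈ 1.3748)
b = 126824147601793/1580454300 (b = 2172752593/1580454300 + 27*2972 = 2172752593/1580454300 + 80244 = 126824147601793/1580454300 ≈ 80245.)
I = -73028
1/(b + I) = 1/(126824147601793/1580454300 - 73028) = 1/(11406730981393/1580454300) = 1580454300/11406730981393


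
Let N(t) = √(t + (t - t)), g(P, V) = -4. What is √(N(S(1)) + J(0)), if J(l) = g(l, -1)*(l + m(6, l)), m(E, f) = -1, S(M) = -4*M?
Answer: √(4 + 2*I) ≈ 2.0582 + 0.48587*I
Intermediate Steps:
J(l) = 4 - 4*l (J(l) = -4*(l - 1) = -4*(-1 + l) = 4 - 4*l)
N(t) = √t (N(t) = √(t + 0) = √t)
√(N(S(1)) + J(0)) = √(√(-4*1) + (4 - 4*0)) = √(√(-4) + (4 + 0)) = √(2*I + 4) = √(4 + 2*I)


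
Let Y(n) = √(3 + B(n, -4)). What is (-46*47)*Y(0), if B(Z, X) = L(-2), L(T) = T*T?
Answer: -2162*√7 ≈ -5720.1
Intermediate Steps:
L(T) = T²
B(Z, X) = 4 (B(Z, X) = (-2)² = 4)
Y(n) = √7 (Y(n) = √(3 + 4) = √7)
(-46*47)*Y(0) = (-46*47)*√7 = -2162*√7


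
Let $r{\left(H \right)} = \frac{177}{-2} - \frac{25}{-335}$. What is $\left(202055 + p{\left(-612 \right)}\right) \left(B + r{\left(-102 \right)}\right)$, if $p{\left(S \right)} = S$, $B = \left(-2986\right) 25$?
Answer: $- \frac{2017441371407}{134} \approx -1.5056 \cdot 10^{10}$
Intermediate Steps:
$B = -74650$
$r{\left(H \right)} = - \frac{11849}{134}$ ($r{\left(H \right)} = 177 \left(- \frac{1}{2}\right) - - \frac{5}{67} = - \frac{177}{2} + \frac{5}{67} = - \frac{11849}{134}$)
$\left(202055 + p{\left(-612 \right)}\right) \left(B + r{\left(-102 \right)}\right) = \left(202055 - 612\right) \left(-74650 - \frac{11849}{134}\right) = 201443 \left(- \frac{10014949}{134}\right) = - \frac{2017441371407}{134}$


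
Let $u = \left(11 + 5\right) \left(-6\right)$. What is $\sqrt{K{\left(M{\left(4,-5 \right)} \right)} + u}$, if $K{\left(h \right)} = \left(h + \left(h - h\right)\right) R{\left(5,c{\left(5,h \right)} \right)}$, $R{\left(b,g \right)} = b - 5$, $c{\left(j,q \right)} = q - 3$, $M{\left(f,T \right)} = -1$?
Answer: $4 i \sqrt{6} \approx 9.798 i$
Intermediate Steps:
$u = -96$ ($u = 16 \left(-6\right) = -96$)
$c{\left(j,q \right)} = -3 + q$ ($c{\left(j,q \right)} = q - 3 = -3 + q$)
$R{\left(b,g \right)} = -5 + b$
$K{\left(h \right)} = 0$ ($K{\left(h \right)} = \left(h + \left(h - h\right)\right) \left(-5 + 5\right) = \left(h + 0\right) 0 = h 0 = 0$)
$\sqrt{K{\left(M{\left(4,-5 \right)} \right)} + u} = \sqrt{0 - 96} = \sqrt{-96} = 4 i \sqrt{6}$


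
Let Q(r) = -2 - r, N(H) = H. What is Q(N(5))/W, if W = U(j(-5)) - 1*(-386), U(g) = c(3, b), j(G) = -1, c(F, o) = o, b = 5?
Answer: -7/391 ≈ -0.017903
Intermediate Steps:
U(g) = 5
W = 391 (W = 5 - 1*(-386) = 5 + 386 = 391)
Q(N(5))/W = (-2 - 1*5)/391 = (-2 - 5)*(1/391) = -7*1/391 = -7/391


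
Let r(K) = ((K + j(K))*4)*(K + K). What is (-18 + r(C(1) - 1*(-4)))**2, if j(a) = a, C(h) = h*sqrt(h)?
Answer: 145924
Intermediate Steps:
C(h) = h**(3/2)
r(K) = 16*K**2 (r(K) = ((K + K)*4)*(K + K) = ((2*K)*4)*(2*K) = (8*K)*(2*K) = 16*K**2)
(-18 + r(C(1) - 1*(-4)))**2 = (-18 + 16*(1**(3/2) - 1*(-4))**2)**2 = (-18 + 16*(1 + 4)**2)**2 = (-18 + 16*5**2)**2 = (-18 + 16*25)**2 = (-18 + 400)**2 = 382**2 = 145924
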